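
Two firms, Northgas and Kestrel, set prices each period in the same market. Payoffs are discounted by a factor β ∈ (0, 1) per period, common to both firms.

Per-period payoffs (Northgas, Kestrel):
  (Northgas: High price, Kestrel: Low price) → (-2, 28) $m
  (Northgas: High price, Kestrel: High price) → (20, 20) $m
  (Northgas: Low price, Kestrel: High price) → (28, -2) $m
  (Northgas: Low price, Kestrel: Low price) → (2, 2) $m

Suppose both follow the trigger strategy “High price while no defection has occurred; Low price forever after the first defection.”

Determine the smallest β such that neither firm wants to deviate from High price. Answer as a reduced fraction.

One-period gain from deviating is 28 − 20 = 8. The loss is 20 − 2 = 18 in every subsequent period, with present value 18·β/(1−β).
Deviation is unprofitable when 18·β/(1−β) ≥ 8, i.e. β/(1−β) ≥ 4/9.
Equivalently β ≥ 8/(8+18) = 4/13.

4/13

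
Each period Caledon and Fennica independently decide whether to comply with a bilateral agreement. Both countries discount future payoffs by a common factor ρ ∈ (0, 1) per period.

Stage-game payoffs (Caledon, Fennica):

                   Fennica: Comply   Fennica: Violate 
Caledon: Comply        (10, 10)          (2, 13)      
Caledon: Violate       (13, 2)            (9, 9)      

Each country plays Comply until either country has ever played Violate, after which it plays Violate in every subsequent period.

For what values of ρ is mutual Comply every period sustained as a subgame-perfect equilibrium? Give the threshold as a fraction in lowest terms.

Under grim trigger the critical discount factor is (T−C)/(T−P) with T = 13, C = 10, P = 9.
ρ* = (13−10)/(13−9) = 3/4.

3/4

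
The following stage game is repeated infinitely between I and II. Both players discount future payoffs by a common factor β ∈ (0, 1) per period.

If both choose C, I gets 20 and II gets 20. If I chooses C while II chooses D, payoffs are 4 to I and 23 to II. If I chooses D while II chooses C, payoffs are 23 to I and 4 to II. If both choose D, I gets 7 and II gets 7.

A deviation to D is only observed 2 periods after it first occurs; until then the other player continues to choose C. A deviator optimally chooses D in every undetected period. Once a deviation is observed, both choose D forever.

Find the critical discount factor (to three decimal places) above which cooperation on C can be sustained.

A deviator earns 23 for 2 periods, then 7 forever; cooperating earns 20 forever. Multiplying the IC by (1−β):
20 ≥ 23(1−β^2) + 7β^2, so 16·β^2 ≥ 3 and β^2 ≥ 3/16.
β ≥ (3/16)^(1/2) ≈ 0.433.

0.433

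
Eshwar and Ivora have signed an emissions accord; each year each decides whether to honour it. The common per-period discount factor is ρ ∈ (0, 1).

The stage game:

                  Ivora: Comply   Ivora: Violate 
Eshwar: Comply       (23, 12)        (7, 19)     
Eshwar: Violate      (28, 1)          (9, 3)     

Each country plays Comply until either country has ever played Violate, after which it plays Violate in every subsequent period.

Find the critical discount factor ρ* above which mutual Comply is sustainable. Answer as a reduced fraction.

Eshwar's threshold: (28−23)/(28−9) = 5/19.
Ivora's threshold: (19−12)/(19−3) = 7/16.
5/19 < 7/16, so Ivora binds and ρ* = 7/16.

7/16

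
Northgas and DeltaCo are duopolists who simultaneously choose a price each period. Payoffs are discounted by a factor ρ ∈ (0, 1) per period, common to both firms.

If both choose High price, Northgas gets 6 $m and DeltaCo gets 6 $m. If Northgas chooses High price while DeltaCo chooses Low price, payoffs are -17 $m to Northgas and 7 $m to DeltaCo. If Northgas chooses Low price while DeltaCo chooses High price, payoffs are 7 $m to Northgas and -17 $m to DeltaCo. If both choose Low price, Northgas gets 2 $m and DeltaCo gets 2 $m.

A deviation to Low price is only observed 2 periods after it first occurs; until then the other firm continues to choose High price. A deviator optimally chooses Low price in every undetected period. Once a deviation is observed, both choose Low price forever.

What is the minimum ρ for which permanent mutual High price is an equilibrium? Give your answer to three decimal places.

A deviator earns 7 for 2 periods, then 2 forever; cooperating earns 6 forever. Multiplying the IC by (1−ρ):
6 ≥ 7(1−ρ^2) + 2ρ^2, so 5·ρ^2 ≥ 1 and ρ^2 ≥ 1/5.
ρ ≥ (1/5)^(1/2) ≈ 0.447.

0.447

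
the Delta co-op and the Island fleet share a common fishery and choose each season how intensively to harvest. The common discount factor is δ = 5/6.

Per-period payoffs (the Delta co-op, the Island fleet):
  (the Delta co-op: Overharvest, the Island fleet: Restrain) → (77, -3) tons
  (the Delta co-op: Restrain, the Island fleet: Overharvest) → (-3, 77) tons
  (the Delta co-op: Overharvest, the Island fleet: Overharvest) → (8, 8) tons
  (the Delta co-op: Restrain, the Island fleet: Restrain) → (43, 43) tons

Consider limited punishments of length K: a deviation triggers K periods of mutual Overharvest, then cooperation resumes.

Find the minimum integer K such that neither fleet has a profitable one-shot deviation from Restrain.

2

No profitable deviation requires (43−8)(δ+…+δ^K) ≥ 77−43, i.e. δ+…+δ^K ≥ 34/35 ≈ 0.9714.
With δ = 5/6, the partial sums are K=1: 0.8333, K=2: 1.5278.
K = 2 is the first length at which the sum reaches 0.9714.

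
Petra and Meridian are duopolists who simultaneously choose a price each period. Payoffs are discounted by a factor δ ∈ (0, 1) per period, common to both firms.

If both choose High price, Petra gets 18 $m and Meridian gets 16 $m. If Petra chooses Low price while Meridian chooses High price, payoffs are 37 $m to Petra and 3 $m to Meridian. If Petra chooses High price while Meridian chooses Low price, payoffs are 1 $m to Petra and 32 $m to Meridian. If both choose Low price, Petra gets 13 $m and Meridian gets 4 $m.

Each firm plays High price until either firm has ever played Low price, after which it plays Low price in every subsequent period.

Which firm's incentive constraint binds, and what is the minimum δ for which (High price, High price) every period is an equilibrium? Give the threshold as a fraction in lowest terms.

Petra; δ ≥ 19/24

For Petra: deviation gain 37−18 = 19, per-period punishment loss 18−13 = 5. IC gives δ ≥ 19/24.
For Meridian: gain 16, loss 12 per period, so δ ≥ 16/28 = 4/7.
The tighter constraint is Petra's, so cooperation needs δ ≥ 19/24.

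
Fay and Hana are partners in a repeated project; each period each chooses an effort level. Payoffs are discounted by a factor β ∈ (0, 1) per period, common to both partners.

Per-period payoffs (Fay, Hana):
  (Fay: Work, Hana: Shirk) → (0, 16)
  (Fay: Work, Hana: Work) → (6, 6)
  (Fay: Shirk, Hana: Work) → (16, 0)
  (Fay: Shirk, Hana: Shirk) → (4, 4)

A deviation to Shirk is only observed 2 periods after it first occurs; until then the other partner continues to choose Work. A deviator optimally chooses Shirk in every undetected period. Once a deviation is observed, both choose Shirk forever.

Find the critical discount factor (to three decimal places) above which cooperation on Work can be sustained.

0.913

A deviator earns 16 for 2 periods, then 4 forever; cooperating earns 6 forever. Multiplying the IC by (1−β):
6 ≥ 16(1−β^2) + 4β^2, so 12·β^2 ≥ 10 and β^2 ≥ 5/6.
β ≥ (5/6)^(1/2) ≈ 0.913.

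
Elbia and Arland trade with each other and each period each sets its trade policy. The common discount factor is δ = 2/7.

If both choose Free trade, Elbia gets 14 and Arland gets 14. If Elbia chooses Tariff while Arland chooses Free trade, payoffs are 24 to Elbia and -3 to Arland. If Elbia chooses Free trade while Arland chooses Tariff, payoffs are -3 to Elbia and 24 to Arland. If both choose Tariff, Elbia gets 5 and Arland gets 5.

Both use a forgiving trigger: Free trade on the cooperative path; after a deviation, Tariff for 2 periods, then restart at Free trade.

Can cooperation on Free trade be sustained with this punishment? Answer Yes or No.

No

Comparing payoff streams over the 3 periods until play realigns: cooperate → 14(1+δ+…+δ^2); deviate → 24 + 5(δ+…+δ^2).
Cooperation is sustained iff (14−5)(δ+…+δ^2) ≥ 24−14.
δ+…+δ^2 = 2/7·(1−(2/7)^2)/(1−2/7) = 0.3673, and (24−14)/(14−5) = 1.1111.
0.3673 < 1.1111, so cooperation is not sustainable.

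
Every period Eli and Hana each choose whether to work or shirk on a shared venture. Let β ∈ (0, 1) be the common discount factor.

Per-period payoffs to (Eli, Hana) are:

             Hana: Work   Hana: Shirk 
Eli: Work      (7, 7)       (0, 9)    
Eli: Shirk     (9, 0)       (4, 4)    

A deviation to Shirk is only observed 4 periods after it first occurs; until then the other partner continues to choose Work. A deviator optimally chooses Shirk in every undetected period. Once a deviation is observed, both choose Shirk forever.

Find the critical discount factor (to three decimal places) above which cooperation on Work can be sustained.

Deviating for the 4 undetected periods gains 9−7 = 2 per period over cooperation, then loses 7−4 = 3 per period forever once punishment starts.
Gain: 2(1 + β + … + β^3); loss: 3·β^4/(1−β).
No profitable deviation ⇔ 2(1−β^4) ≤ 3·β^4, i.e. β^4 ≥ 2/(2+3) = 2/5.
Hence β ≥ (2/5)^(1/4) ≈ 0.795.

0.795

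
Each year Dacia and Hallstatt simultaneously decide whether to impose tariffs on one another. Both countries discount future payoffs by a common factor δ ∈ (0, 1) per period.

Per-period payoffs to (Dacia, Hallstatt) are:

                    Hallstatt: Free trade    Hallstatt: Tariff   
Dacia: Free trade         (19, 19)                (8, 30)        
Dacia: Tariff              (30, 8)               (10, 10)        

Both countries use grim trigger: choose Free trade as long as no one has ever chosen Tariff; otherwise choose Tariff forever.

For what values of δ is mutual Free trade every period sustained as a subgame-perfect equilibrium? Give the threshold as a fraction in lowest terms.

11/20

Under grim trigger the critical discount factor is (T−C)/(T−P) with T = 30, C = 19, P = 10.
δ* = (30−19)/(30−10) = 11/20.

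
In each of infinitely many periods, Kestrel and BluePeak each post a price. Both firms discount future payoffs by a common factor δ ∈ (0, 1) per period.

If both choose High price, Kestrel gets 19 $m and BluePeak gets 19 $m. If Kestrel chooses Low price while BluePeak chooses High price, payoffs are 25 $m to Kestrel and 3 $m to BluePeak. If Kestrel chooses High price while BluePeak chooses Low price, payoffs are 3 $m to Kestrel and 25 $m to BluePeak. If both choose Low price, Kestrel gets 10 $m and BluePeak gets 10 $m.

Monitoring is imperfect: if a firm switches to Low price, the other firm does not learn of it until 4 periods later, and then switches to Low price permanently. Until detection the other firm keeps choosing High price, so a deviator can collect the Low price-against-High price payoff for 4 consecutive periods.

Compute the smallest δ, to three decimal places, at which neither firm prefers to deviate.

A deviator earns 25 for 4 periods, then 10 forever; cooperating earns 19 forever. Multiplying the IC by (1−δ):
19 ≥ 25(1−δ^4) + 10δ^4, so 15·δ^4 ≥ 6 and δ^4 ≥ 2/5.
δ ≥ (2/5)^(1/4) ≈ 0.795.

0.795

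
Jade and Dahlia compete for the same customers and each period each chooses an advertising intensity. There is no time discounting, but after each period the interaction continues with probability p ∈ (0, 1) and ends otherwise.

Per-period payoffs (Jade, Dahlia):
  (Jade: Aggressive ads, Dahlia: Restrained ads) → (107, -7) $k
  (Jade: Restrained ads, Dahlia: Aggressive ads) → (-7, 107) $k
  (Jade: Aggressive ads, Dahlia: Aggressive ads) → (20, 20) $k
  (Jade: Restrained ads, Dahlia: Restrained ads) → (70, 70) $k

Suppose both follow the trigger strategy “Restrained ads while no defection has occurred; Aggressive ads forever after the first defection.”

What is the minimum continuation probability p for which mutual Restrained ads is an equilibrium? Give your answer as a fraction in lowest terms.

Expected cooperation value is 70 + p·70 + p²·70 + … = 70/(1−p); deviation gives 107 + p·20/(1−p).
70 ≥ 107(1−p) + 20p ⇒ 87p ≥ 37 ⇒ p ≥ 37/87.

37/87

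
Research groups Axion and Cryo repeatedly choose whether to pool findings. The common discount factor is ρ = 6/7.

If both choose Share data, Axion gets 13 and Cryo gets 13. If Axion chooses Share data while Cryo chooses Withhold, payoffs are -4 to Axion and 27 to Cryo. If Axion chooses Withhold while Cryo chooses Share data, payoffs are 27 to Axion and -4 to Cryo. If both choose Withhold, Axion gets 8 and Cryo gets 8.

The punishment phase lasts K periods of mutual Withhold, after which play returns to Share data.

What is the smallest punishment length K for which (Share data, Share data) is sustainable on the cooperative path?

Need Σ_{k=1}^{K} ρ^k ≥ (27−13)/(13−8) = 2.8000 at ρ = 6/7.
At K = 4 the sum is 2.7613 < 2.8000; at K = 5 it is 3.2240 ≥ 2.8000.
So the minimum punishment length is K = 5.

5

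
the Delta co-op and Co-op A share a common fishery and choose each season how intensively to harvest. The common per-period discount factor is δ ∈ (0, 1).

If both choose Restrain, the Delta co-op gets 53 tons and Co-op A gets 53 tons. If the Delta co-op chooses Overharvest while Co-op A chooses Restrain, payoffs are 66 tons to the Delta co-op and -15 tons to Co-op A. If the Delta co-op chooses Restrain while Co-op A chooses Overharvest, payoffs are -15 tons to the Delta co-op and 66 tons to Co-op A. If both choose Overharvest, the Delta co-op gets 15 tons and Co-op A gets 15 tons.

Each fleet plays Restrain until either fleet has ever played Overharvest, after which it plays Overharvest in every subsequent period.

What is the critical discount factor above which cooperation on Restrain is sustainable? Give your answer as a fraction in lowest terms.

13/51

Cooperation forever yields 53 each period: 53/(1−δ).
Deviating yields 66 once, then 15 forever: 66 + 15δ/(1−δ).
No profitable deviation requires 53/(1−δ) ≥ 66 + 15δ/(1−δ).
Multiplying by (1−δ): 53 ≥ 66(1−δ) + 15δ = 66 − 51δ.
So 51δ ≥ 13, i.e. δ ≥ 13/51.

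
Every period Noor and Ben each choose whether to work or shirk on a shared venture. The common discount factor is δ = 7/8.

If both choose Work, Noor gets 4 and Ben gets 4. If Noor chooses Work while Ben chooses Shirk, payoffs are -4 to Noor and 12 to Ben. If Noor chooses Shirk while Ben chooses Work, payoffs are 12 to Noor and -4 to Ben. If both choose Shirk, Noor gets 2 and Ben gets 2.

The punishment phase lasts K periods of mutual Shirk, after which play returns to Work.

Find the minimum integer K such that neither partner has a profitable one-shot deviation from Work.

7

Need Σ_{k=1}^{K} δ^k ≥ (12−4)/(4−2) = 4.0000 at δ = 7/8.
At K = 6 the sum is 3.8584 < 4.0000; at K = 7 it is 4.2511 ≥ 4.0000.
So the minimum punishment length is K = 7.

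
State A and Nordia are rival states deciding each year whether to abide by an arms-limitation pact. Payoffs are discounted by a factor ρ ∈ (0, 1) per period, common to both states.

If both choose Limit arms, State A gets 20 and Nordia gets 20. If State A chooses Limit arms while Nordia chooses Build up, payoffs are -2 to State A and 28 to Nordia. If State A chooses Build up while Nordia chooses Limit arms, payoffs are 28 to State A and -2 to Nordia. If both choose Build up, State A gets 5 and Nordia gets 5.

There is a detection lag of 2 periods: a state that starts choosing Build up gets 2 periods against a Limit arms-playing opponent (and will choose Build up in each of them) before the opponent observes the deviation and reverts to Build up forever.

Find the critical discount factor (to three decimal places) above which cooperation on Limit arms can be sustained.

Deviating for the 2 undetected periods gains 28−20 = 8 per period over cooperation, then loses 20−5 = 15 per period forever once punishment starts.
Gain: 8(1 + ρ + … + ρ^1); loss: 15·ρ^2/(1−ρ).
No profitable deviation ⇔ 8(1−ρ^2) ≤ 15·ρ^2, i.e. ρ^2 ≥ 8/(8+15) = 8/23.
Hence ρ ≥ (8/23)^(1/2) ≈ 0.590.

0.590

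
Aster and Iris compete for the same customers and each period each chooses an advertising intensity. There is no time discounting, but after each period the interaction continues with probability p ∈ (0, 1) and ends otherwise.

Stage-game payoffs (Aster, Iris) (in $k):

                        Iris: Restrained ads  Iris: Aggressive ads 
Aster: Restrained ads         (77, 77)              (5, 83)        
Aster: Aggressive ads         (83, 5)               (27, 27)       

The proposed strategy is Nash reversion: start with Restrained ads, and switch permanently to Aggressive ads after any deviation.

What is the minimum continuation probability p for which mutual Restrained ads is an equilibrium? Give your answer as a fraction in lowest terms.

With no time discounting, the continuation probability p plays the role of the discount factor.
Grim-trigger IC: 77/(1−p) ≥ 83 + 27p/(1−p) ⇒ p ≥ (83−77)/(83−27) = 3/28.

3/28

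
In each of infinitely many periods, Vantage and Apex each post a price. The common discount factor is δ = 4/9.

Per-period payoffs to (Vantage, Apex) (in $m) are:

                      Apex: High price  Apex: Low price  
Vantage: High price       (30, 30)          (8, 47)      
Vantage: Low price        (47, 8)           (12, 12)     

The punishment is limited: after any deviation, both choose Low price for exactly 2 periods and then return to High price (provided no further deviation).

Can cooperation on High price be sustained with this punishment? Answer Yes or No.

No

Comparing payoff streams over the 3 periods until play realigns: cooperate → 30(1+δ+…+δ^2); deviate → 47 + 12(δ+…+δ^2).
Cooperation is sustained iff (30−12)(δ+…+δ^2) ≥ 47−30.
δ+…+δ^2 = 4/9·(1−(4/9)^2)/(1−4/9) = 0.6420, and (47−30)/(30−12) = 0.9444.
0.6420 < 0.9444, so cooperation is not sustainable.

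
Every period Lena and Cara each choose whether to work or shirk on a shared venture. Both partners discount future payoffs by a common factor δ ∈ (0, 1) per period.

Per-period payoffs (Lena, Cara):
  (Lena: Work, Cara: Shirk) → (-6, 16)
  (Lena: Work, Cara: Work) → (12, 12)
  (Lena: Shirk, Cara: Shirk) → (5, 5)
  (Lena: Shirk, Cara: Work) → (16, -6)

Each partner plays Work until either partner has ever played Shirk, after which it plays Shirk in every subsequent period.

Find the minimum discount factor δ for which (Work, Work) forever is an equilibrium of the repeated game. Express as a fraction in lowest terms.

12/(1−δ) ≥ 16 + 5δ/(1−δ)
12 ≥ 16 − 11δ
δ ≥ 4/11.

4/11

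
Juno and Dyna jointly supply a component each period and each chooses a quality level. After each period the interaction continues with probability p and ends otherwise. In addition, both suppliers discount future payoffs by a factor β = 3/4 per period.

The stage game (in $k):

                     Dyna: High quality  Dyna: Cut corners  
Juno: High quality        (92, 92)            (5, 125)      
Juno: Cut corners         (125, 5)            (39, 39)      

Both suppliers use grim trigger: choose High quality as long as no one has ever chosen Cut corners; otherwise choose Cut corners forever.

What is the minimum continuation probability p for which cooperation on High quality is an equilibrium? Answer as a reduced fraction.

Expected continuation weight on next period's payoff is β·p = 3/4·p, which plays the role of the discount factor.
Cooperation requires 3/4·p ≥ (125−92)/(125−39) = 33/86, hence p ≥ 22/43.

22/43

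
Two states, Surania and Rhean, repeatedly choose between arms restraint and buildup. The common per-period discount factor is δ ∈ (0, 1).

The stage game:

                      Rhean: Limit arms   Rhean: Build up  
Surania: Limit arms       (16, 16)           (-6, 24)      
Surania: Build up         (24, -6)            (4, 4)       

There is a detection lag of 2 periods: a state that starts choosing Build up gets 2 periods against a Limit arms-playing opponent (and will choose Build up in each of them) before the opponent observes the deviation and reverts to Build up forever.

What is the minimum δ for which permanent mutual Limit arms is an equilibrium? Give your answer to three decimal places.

0.632

The best deviation is to choose Build up for all 2 undetected periods, earning 24 each, then 4 forever once detected.
Deviation value: 24(1−δ^2)/(1−δ) + 4δ^2/(1−δ); cooperation value: 16/(1−δ).
IC: 16 ≥ 24(1−δ^2) + 4δ^2 = 24 − 20δ^2.
So δ^2 ≥ 8/20 = 2/5, giving δ ≥ (2/5)^(1/2) ≈ 0.632.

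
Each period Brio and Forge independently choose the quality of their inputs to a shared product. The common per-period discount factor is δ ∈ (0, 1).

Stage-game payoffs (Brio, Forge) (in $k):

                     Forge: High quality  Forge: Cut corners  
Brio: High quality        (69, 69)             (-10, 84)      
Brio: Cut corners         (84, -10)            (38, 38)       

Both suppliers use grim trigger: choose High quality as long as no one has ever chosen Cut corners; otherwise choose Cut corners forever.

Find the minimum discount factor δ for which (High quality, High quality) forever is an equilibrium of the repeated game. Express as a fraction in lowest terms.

15/46

One-period gain from deviating is 84 − 69 = 15. The loss is 69 − 38 = 31 in every subsequent period, with present value 31·δ/(1−δ).
Deviation is unprofitable when 31·δ/(1−δ) ≥ 15, i.e. δ/(1−δ) ≥ 15/31.
Equivalently δ ≥ 15/(15+31) = 15/46.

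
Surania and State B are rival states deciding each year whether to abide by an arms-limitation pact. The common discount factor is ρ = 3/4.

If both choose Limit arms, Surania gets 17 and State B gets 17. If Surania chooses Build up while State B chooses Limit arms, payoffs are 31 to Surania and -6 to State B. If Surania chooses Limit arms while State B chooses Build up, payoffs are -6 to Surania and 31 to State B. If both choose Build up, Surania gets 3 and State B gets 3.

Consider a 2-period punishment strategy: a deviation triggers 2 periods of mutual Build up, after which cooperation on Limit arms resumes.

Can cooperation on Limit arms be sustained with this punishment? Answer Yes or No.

Yes

Comparing payoff streams over the 3 periods until play realigns: cooperate → 17(1+ρ+…+ρ^2); deviate → 31 + 3(ρ+…+ρ^2).
Cooperation is sustained iff (17−3)(ρ+…+ρ^2) ≥ 31−17.
ρ+…+ρ^2 = 3/4·(1−(3/4)^2)/(1−3/4) = 1.3125, and (31−17)/(17−3) = 1.0000.
1.3125 ≥ 1.0000, so cooperation is sustainable.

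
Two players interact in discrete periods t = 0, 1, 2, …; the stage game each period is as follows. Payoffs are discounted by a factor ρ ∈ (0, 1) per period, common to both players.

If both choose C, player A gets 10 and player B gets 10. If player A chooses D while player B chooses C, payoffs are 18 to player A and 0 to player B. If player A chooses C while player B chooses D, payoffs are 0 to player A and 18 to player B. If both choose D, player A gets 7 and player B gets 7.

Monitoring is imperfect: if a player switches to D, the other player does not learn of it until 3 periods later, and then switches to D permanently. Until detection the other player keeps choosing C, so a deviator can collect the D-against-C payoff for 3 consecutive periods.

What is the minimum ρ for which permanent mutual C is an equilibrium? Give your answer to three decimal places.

Deviating for the 3 undetected periods gains 18−10 = 8 per period over cooperation, then loses 10−7 = 3 per period forever once punishment starts.
Gain: 8(1 + ρ + … + ρ^2); loss: 3·ρ^3/(1−ρ).
No profitable deviation ⇔ 8(1−ρ^3) ≤ 3·ρ^3, i.e. ρ^3 ≥ 8/(8+3) = 8/11.
Hence ρ ≥ (8/11)^(1/3) ≈ 0.899.

0.899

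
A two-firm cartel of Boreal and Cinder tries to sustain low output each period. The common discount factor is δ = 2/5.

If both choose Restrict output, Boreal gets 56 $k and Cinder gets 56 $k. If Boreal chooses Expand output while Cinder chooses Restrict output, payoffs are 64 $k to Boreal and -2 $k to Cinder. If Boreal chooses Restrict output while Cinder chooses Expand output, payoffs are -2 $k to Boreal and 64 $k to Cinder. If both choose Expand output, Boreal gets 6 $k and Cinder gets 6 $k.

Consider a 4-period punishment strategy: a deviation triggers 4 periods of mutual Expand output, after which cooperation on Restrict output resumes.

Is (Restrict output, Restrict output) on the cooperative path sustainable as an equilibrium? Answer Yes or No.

Comparing payoff streams over the 5 periods until play realigns: cooperate → 56(1+δ+…+δ^4); deviate → 64 + 6(δ+…+δ^4).
Cooperation is sustained iff (56−6)(δ+…+δ^4) ≥ 64−56.
δ+…+δ^4 = 2/5·(1−(2/5)^4)/(1−2/5) = 0.6496, and (64−56)/(56−6) = 0.1600.
0.6496 ≥ 0.1600, so cooperation is sustainable.

Yes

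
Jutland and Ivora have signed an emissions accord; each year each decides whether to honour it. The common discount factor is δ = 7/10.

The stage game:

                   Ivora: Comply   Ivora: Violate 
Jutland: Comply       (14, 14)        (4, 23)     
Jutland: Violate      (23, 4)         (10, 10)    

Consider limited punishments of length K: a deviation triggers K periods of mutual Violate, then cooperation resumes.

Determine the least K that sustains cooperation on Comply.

Need Σ_{k=1}^{K} δ^k ≥ (23−14)/(14−10) = 2.2500 at δ = 7/10.
At K = 9 the sum is 2.2392 < 2.2500; at K = 10 it is 2.2674 ≥ 2.2500.
So the minimum punishment length is K = 10.

10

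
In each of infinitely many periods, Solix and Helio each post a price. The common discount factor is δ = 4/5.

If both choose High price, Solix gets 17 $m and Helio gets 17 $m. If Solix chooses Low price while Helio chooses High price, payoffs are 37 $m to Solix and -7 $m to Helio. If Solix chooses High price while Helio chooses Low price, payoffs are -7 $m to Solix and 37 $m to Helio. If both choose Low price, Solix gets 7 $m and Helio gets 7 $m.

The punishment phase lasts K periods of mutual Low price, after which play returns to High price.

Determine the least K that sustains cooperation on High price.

Need Σ_{k=1}^{K} δ^k ≥ (37−17)/(17−7) = 2.0000 at δ = 4/5.
At K = 3 the sum is 1.9520 < 2.0000; at K = 4 it is 2.3616 ≥ 2.0000.
So the minimum punishment length is K = 4.

4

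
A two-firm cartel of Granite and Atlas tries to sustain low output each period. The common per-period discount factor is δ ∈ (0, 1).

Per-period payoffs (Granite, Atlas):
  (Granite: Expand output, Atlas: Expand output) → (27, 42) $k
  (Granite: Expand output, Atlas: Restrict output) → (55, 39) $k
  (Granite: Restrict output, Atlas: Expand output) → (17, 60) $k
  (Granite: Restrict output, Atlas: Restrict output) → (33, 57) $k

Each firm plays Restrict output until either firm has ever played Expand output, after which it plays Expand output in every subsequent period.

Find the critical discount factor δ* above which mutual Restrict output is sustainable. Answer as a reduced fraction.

Granite: cooperation gives 33 each period; deviation gives 55 once then 27 forever.
  33/(1−δ) ≥ 55 + 27δ/(1−δ) ⇒ δ ≥ 22/28 = 11/14.
Atlas: cooperation gives 57 each period; deviation gives 60 once then 42 forever.
  δ ≥ 3/18 = 1/6.
Both must hold, so the binding constraint is Granite's: δ ≥ 11/14.

11/14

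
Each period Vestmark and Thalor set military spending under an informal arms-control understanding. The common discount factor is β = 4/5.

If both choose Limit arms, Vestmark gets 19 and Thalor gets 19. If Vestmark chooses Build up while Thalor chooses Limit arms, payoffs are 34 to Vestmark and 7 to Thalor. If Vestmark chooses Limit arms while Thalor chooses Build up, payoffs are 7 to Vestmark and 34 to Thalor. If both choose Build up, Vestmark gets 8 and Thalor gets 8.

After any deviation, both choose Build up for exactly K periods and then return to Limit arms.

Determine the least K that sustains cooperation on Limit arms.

IC: β(1−β^K)/(1−β) ≥ (34−19)/(19−8) = 15/11.
With β = 4/5: need 1 − β^K ≥ 15/11·(1−4/5)/(4/5), i.e. β^K ≤ 0.6591.
Since (4/5)^1 = 0.8000 and (4/5)^2 = 0.6400, the smallest such K is 2.

2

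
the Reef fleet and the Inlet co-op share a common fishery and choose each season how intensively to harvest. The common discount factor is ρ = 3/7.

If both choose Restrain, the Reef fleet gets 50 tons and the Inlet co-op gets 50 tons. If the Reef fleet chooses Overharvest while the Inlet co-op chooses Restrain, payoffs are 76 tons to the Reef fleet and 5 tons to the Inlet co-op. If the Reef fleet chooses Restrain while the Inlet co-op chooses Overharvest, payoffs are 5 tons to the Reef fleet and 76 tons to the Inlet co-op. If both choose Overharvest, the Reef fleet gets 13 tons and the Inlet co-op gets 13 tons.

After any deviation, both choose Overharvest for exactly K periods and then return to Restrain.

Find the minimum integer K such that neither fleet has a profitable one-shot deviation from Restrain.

IC: ρ(1−ρ^K)/(1−ρ) ≥ (76−50)/(50−13) = 26/37.
With ρ = 3/7: need 1 − ρ^K ≥ 26/37·(1−3/7)/(3/7), i.e. ρ^K ≤ 0.0631.
Since (3/7)^3 = 0.0787 and (3/7)^4 = 0.0337, the smallest such K is 4.

4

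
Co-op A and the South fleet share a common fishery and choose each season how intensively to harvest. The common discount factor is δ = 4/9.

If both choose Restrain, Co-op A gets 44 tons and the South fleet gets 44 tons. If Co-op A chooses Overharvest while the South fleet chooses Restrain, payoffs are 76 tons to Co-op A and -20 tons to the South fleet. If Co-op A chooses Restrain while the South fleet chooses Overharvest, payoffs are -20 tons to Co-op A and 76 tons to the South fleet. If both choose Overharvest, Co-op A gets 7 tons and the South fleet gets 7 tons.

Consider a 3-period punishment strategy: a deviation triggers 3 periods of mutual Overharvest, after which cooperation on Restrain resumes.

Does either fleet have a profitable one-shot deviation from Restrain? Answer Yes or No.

Yes

Comparing payoff streams over the 4 periods until play realigns: cooperate → 44(1+δ+…+δ^3); deviate → 76 + 7(δ+…+δ^3).
Cooperation is sustained iff (44−7)(δ+…+δ^3) ≥ 76−44.
δ+…+δ^3 = 4/9·(1−(4/9)^3)/(1−4/9) = 0.7298, and (76−44)/(44−7) = 0.8649.
0.7298 < 0.8649, so cooperation is not sustainable.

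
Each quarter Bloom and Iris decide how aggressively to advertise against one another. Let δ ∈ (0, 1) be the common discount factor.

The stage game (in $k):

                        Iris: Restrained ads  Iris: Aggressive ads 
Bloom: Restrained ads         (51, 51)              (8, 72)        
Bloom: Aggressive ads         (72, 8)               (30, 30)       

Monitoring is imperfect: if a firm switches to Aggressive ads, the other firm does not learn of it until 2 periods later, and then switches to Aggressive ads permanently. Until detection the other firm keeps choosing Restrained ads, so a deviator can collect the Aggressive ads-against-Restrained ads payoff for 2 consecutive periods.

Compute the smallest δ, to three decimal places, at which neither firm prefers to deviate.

0.707

The best deviation is to choose Aggressive ads for all 2 undetected periods, earning 72 each, then 30 forever once detected.
Deviation value: 72(1−δ^2)/(1−δ) + 30δ^2/(1−δ); cooperation value: 51/(1−δ).
IC: 51 ≥ 72(1−δ^2) + 30δ^2 = 72 − 42δ^2.
So δ^2 ≥ 21/42 = 1/2, giving δ ≥ (1/2)^(1/2) ≈ 0.707.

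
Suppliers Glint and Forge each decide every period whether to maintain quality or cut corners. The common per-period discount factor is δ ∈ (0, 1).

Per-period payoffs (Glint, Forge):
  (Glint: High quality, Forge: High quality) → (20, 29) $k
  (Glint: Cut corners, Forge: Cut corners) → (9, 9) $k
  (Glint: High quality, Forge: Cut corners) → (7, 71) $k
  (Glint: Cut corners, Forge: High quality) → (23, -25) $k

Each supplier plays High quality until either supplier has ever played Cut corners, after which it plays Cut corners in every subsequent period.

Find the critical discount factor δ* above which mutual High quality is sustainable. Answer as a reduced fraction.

Glint's threshold: (23−20)/(23−9) = 3/14.
Forge's threshold: (71−29)/(71−9) = 21/31.
3/14 < 21/31, so Forge binds and δ* = 21/31.

21/31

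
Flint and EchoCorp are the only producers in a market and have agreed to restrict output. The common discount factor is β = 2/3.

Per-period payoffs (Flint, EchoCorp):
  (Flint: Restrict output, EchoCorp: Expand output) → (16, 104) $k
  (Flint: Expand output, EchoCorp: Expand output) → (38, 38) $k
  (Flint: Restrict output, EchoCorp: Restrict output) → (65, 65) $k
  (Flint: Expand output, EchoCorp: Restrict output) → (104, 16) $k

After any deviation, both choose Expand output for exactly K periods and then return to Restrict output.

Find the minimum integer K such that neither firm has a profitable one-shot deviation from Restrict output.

4

IC: β(1−β^K)/(1−β) ≥ (104−65)/(65−38) = 13/9.
With β = 2/3: need 1 − β^K ≥ 13/9·(1−2/3)/(2/3), i.e. β^K ≤ 0.2778.
Since (2/3)^3 = 0.2963 and (2/3)^4 = 0.1975, the smallest such K is 4.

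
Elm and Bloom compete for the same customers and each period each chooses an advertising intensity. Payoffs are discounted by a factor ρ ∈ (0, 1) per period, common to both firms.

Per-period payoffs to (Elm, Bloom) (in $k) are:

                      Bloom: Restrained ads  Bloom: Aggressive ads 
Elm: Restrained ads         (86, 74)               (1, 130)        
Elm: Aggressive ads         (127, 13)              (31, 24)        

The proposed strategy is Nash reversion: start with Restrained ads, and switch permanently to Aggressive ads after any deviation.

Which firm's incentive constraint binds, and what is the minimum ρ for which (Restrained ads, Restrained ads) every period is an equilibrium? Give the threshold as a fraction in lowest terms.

Bloom; ρ ≥ 28/53

For Elm: deviation gain 127−86 = 41, per-period punishment loss 86−31 = 55. IC gives ρ ≥ 41/96.
For Bloom: gain 56, loss 50 per period, so ρ ≥ 56/106 = 28/53.
The tighter constraint is Bloom's, so cooperation needs ρ ≥ 28/53.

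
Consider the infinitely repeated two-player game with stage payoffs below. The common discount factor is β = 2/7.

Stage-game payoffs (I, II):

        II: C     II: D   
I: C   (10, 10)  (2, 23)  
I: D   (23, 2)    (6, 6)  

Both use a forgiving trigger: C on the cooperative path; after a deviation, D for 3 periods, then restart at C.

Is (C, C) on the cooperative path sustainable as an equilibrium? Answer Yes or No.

IC: β+…+β^3 ≥ (23−10)/(10−6) = 13/4.
At β = 2/7: partial sum = 0.3907 < 3.2500. Cooperation not sustainable.

No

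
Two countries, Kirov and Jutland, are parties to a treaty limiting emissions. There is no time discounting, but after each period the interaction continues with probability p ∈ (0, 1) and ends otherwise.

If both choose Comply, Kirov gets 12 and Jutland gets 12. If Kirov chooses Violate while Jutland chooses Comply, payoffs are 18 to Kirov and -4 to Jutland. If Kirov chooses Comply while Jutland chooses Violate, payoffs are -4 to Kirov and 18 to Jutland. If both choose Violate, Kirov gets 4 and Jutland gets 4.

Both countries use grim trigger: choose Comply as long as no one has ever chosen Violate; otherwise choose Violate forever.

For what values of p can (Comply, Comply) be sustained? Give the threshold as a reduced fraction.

3/7

With no time discounting, the continuation probability p plays the role of the discount factor.
Grim-trigger IC: 12/(1−p) ≥ 18 + 4p/(1−p) ⇒ p ≥ (18−12)/(18−4) = 3/7.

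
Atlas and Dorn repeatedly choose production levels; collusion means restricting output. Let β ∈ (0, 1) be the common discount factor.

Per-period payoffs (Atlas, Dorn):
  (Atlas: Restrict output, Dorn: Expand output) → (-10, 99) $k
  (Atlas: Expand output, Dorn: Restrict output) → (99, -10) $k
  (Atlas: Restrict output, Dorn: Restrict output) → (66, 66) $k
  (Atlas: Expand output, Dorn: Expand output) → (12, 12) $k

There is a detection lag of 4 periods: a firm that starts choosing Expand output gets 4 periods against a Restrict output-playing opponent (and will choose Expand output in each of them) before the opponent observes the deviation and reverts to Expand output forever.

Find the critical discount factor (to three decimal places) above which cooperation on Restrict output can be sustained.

0.785

A deviator earns 99 for 4 periods, then 12 forever; cooperating earns 66 forever. Multiplying the IC by (1−β):
66 ≥ 99(1−β^4) + 12β^4, so 87·β^4 ≥ 33 and β^4 ≥ 11/29.
β ≥ (11/29)^(1/4) ≈ 0.785.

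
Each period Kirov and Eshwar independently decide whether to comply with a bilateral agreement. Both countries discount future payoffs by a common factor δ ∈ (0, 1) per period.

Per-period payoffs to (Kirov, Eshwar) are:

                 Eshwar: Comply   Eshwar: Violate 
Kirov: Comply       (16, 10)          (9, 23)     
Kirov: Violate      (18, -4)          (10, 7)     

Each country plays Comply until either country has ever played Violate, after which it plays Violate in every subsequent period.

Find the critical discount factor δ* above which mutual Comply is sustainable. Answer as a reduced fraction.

Kirov's threshold: (18−16)/(18−10) = 1/4.
Eshwar's threshold: (23−10)/(23−7) = 13/16.
1/4 < 13/16, so Eshwar binds and δ* = 13/16.

13/16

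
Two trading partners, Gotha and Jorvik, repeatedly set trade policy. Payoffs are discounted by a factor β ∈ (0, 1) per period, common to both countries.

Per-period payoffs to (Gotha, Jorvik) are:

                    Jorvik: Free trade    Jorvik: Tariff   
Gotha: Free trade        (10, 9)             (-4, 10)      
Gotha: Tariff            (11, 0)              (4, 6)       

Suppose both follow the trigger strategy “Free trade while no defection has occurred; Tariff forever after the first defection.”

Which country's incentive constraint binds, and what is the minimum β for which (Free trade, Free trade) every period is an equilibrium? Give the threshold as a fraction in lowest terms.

Jorvik; β ≥ 1/4

Gotha: cooperation gives 10 each period; deviation gives 11 once then 4 forever.
  10/(1−β) ≥ 11 + 4β/(1−β) ⇒ β ≥ 1/7.
Jorvik: cooperation gives 9 each period; deviation gives 10 once then 6 forever.
  β ≥ 1/4.
Both must hold, so the binding constraint is Jorvik's: β ≥ 1/4.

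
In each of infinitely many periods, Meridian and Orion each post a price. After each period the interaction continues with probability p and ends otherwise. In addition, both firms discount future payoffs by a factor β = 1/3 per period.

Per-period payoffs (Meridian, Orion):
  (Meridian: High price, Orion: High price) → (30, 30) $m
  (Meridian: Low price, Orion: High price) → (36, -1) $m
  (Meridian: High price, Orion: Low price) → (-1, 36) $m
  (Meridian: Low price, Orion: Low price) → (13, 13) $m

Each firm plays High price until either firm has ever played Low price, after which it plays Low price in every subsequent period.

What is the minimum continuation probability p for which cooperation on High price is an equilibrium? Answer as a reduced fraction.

Expected continuation weight on next period's payoff is β·p = 1/3·p, which plays the role of the discount factor.
Cooperation requires 1/3·p ≥ (36−30)/(36−13) = 6/23, hence p ≥ 18/23.

18/23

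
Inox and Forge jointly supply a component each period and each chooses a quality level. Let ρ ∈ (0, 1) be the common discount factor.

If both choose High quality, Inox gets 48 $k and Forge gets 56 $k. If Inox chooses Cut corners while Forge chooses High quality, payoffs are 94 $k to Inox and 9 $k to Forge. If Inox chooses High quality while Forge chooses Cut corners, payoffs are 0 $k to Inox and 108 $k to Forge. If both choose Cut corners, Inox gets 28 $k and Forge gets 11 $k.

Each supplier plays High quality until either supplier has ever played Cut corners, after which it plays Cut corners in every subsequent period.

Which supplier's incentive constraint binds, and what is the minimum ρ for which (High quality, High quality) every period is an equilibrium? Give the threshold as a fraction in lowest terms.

Inox's threshold: (94−48)/(94−28) = 23/33.
Forge's threshold: (108−56)/(108−11) = 52/97.
23/33 > 52/97, so Inox binds and ρ* = 23/33.

Inox; ρ ≥ 23/33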